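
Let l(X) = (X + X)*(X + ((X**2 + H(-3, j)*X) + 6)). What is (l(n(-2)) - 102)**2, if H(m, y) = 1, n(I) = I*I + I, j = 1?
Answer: 2116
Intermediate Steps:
n(I) = I + I**2 (n(I) = I**2 + I = I + I**2)
l(X) = 2*X*(6 + X**2 + 2*X) (l(X) = (X + X)*(X + ((X**2 + 1*X) + 6)) = (2*X)*(X + ((X**2 + X) + 6)) = (2*X)*(X + ((X + X**2) + 6)) = (2*X)*(X + (6 + X + X**2)) = (2*X)*(6 + X**2 + 2*X) = 2*X*(6 + X**2 + 2*X))
(l(n(-2)) - 102)**2 = (2*(-2*(1 - 2))*(6 + (-2*(1 - 2))**2 + 2*(-2*(1 - 2))) - 102)**2 = (2*(-2*(-1))*(6 + (-2*(-1))**2 + 2*(-2*(-1))) - 102)**2 = (2*2*(6 + 2**2 + 2*2) - 102)**2 = (2*2*(6 + 4 + 4) - 102)**2 = (2*2*14 - 102)**2 = (56 - 102)**2 = (-46)**2 = 2116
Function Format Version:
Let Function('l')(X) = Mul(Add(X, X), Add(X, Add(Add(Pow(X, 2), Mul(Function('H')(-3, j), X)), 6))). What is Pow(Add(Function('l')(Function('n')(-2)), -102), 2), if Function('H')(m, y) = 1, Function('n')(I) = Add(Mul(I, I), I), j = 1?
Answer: 2116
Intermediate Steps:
Function('n')(I) = Add(I, Pow(I, 2)) (Function('n')(I) = Add(Pow(I, 2), I) = Add(I, Pow(I, 2)))
Function('l')(X) = Mul(2, X, Add(6, Pow(X, 2), Mul(2, X))) (Function('l')(X) = Mul(Add(X, X), Add(X, Add(Add(Pow(X, 2), Mul(1, X)), 6))) = Mul(Mul(2, X), Add(X, Add(Add(Pow(X, 2), X), 6))) = Mul(Mul(2, X), Add(X, Add(Add(X, Pow(X, 2)), 6))) = Mul(Mul(2, X), Add(X, Add(6, X, Pow(X, 2)))) = Mul(Mul(2, X), Add(6, Pow(X, 2), Mul(2, X))) = Mul(2, X, Add(6, Pow(X, 2), Mul(2, X))))
Pow(Add(Function('l')(Function('n')(-2)), -102), 2) = Pow(Add(Mul(2, Mul(-2, Add(1, -2)), Add(6, Pow(Mul(-2, Add(1, -2)), 2), Mul(2, Mul(-2, Add(1, -2))))), -102), 2) = Pow(Add(Mul(2, Mul(-2, -1), Add(6, Pow(Mul(-2, -1), 2), Mul(2, Mul(-2, -1)))), -102), 2) = Pow(Add(Mul(2, 2, Add(6, Pow(2, 2), Mul(2, 2))), -102), 2) = Pow(Add(Mul(2, 2, Add(6, 4, 4)), -102), 2) = Pow(Add(Mul(2, 2, 14), -102), 2) = Pow(Add(56, -102), 2) = Pow(-46, 2) = 2116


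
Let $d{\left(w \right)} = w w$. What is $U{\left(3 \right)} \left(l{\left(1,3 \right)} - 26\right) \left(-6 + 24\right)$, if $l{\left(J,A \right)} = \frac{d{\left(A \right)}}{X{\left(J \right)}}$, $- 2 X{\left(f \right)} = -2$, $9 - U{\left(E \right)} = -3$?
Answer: $-3672$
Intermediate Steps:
$U{\left(E \right)} = 12$ ($U{\left(E \right)} = 9 - -3 = 9 + 3 = 12$)
$X{\left(f \right)} = 1$ ($X{\left(f \right)} = \left(- \frac{1}{2}\right) \left(-2\right) = 1$)
$d{\left(w \right)} = w^{2}$
$l{\left(J,A \right)} = A^{2}$ ($l{\left(J,A \right)} = \frac{A^{2}}{1} = A^{2} \cdot 1 = A^{2}$)
$U{\left(3 \right)} \left(l{\left(1,3 \right)} - 26\right) \left(-6 + 24\right) = 12 \left(3^{2} - 26\right) \left(-6 + 24\right) = 12 \left(9 - 26\right) 18 = 12 \left(\left(-17\right) 18\right) = 12 \left(-306\right) = -3672$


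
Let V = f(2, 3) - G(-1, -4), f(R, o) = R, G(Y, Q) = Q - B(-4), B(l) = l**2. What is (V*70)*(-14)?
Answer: -21560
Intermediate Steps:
G(Y, Q) = -16 + Q (G(Y, Q) = Q - 1*(-4)**2 = Q - 1*16 = Q - 16 = -16 + Q)
V = 22 (V = 2 - (-16 - 4) = 2 - 1*(-20) = 2 + 20 = 22)
(V*70)*(-14) = (22*70)*(-14) = 1540*(-14) = -21560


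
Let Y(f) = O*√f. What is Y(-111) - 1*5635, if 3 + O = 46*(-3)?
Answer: -5635 - 141*I*√111 ≈ -5635.0 - 1485.5*I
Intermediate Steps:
O = -141 (O = -3 + 46*(-3) = -3 - 138 = -141)
Y(f) = -141*√f
Y(-111) - 1*5635 = -141*I*√111 - 1*5635 = -141*I*√111 - 5635 = -5635 - 141*I*√111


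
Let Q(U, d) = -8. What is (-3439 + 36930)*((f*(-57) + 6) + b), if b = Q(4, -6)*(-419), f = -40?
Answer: 188822258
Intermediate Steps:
b = 3352 (b = -8*(-419) = 3352)
(-3439 + 36930)*((f*(-57) + 6) + b) = (-3439 + 36930)*((-40*(-57) + 6) + 3352) = 33491*((2280 + 6) + 3352) = 33491*(2286 + 3352) = 33491*5638 = 188822258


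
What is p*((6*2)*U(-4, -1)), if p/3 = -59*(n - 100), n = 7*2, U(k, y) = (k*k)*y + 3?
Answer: -2374632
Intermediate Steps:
U(k, y) = 3 + y*k² (U(k, y) = k²*y + 3 = y*k² + 3 = 3 + y*k²)
n = 14
p = 15222 (p = 3*(-59*(14 - 100)) = 3*(-59*(-86)) = 3*5074 = 15222)
p*((6*2)*U(-4, -1)) = 15222*((6*2)*(3 - 1*(-4)²)) = 15222*(12*(3 - 1*16)) = 15222*(12*(3 - 16)) = 15222*(12*(-13)) = 15222*(-156) = -2374632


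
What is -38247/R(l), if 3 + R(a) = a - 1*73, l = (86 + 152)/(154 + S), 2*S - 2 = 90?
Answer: 3824700/7481 ≈ 511.26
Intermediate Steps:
S = 46 (S = 1 + (½)*90 = 1 + 45 = 46)
l = 119/100 (l = (86 + 152)/(154 + 46) = 238/200 = 238*(1/200) = 119/100 ≈ 1.1900)
R(a) = -76 + a (R(a) = -3 + (a - 1*73) = -3 + (a - 73) = -3 + (-73 + a) = -76 + a)
-38247/R(l) = -38247/(-76 + 119/100) = -38247/(-7481/100) = -38247*(-100/7481) = 3824700/7481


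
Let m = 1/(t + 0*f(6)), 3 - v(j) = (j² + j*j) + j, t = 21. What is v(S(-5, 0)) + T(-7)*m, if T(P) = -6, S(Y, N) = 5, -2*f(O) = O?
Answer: -366/7 ≈ -52.286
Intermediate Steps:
f(O) = -O/2
v(j) = 3 - j - 2*j² (v(j) = 3 - ((j² + j*j) + j) = 3 - ((j² + j²) + j) = 3 - (2*j² + j) = 3 - (j + 2*j²) = 3 + (-j - 2*j²) = 3 - j - 2*j²)
m = 1/21 (m = 1/(21 + 0*(-½*6)) = 1/(21 + 0*(-3)) = 1/(21 + 0) = 1/21 ≈ 0.047619)
v(S(-5, 0)) + T(-7)*m = (3 - 1*5 - 2*5²) - 6*1/21 = (3 - 5 - 2*25) - 2/7 = (3 - 5 - 50) - 2/7 = -52 - 2/7 = -366/7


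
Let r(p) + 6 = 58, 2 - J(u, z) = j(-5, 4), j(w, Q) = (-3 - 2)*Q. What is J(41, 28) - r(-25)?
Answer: -30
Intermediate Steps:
j(w, Q) = -5*Q
J(u, z) = 22 (J(u, z) = 2 - (-5)*4 = 2 - 1*(-20) = 2 + 20 = 22)
r(p) = 52 (r(p) = -6 + 58 = 52)
J(41, 28) - r(-25) = 22 - 1*52 = 22 - 52 = -30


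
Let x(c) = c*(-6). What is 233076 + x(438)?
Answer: 230448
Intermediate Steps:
x(c) = -6*c
233076 + x(438) = 233076 - 6*438 = 233076 - 2628 = 230448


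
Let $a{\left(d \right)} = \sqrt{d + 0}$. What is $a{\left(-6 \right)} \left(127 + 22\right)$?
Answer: $149 i \sqrt{6} \approx 364.97 i$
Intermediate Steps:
$a{\left(d \right)} = \sqrt{d}$
$a{\left(-6 \right)} \left(127 + 22\right) = \sqrt{-6} \left(127 + 22\right) = i \sqrt{6} \cdot 149 = 149 i \sqrt{6}$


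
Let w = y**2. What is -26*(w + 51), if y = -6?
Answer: -2262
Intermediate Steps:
w = 36 (w = (-6)**2 = 36)
-26*(w + 51) = -26*(36 + 51) = -26*87 = -2262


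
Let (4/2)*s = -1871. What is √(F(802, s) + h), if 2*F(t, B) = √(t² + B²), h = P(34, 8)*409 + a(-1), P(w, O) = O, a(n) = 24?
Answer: √(13184 + √6073457)/2 ≈ 62.547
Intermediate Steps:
s = -1871/2 (s = (½)*(-1871) = -1871/2 ≈ -935.50)
h = 3296 (h = 8*409 + 24 = 3272 + 24 = 3296)
F(t, B) = √(B² + t²)/2 (F(t, B) = √(t² + B²)/2 = √(B² + t²)/2)
√(F(802, s) + h) = √(√((-1871/2)² + 802²)/2 + 3296) = √(√(3500641/4 + 643204)/2 + 3296) = √(√(6073457/4)/2 + 3296) = √((√6073457/2)/2 + 3296) = √(√6073457/4 + 3296) = √(3296 + √6073457/4)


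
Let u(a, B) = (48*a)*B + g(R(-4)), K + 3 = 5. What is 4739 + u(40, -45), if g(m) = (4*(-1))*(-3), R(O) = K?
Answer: -81649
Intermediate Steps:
K = 2 (K = -3 + 5 = 2)
R(O) = 2
g(m) = 12 (g(m) = -4*(-3) = 12)
u(a, B) = 12 + 48*B*a (u(a, B) = (48*a)*B + 12 = 48*B*a + 12 = 12 + 48*B*a)
4739 + u(40, -45) = 4739 + (12 + 48*(-45)*40) = 4739 + (12 - 86400) = 4739 - 86388 = -81649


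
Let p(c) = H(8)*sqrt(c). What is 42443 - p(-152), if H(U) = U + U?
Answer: 42443 - 32*I*sqrt(38) ≈ 42443.0 - 197.26*I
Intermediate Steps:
H(U) = 2*U
p(c) = 16*sqrt(c) (p(c) = (2*8)*sqrt(c) = 16*sqrt(c))
42443 - p(-152) = 42443 - 16*sqrt(-152) = 42443 - 16*2*I*sqrt(38) = 42443 - 32*I*sqrt(38)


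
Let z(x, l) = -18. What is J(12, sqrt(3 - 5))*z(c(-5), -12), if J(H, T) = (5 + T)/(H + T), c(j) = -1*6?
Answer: 18*(-sqrt(2) + 5*I)/(sqrt(2) - 12*I) ≈ -7.6438 - 1.2205*I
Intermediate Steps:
c(j) = -6
J(H, T) = (5 + T)/(H + T)
J(12, sqrt(3 - 5))*z(c(-5), -12) = ((5 + sqrt(3 - 5))/(12 + sqrt(3 - 5)))*(-18) = ((5 + sqrt(-2))/(12 + sqrt(-2)))*(-18) = ((5 + I*sqrt(2))/(12 + I*sqrt(2)))*(-18) = -18*(5 + I*sqrt(2))/(12 + I*sqrt(2))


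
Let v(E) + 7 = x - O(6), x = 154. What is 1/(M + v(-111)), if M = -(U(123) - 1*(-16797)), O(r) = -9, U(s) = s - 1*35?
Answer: -1/16729 ≈ -5.9776e-5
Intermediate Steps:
U(s) = -35 + s (U(s) = s - 35 = -35 + s)
M = -16885 (M = -((-35 + 123) - 1*(-16797)) = -(88 + 16797) = -1*16885 = -16885)
v(E) = 156 (v(E) = -7 + (154 - 1*(-9)) = -7 + (154 + 9) = -7 + 163 = 156)
1/(M + v(-111)) = 1/(-16885 + 156) = 1/(-16729) = -1/16729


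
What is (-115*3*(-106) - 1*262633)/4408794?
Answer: -226063/4408794 ≈ -0.051275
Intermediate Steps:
(-115*3*(-106) - 1*262633)/4408794 = (-345*(-106) - 262633)*(1/4408794) = (36570 - 262633)*(1/4408794) = -226063*1/4408794 = -226063/4408794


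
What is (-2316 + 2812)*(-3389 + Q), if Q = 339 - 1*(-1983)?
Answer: -529232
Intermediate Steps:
Q = 2322 (Q = 339 + 1983 = 2322)
(-2316 + 2812)*(-3389 + Q) = (-2316 + 2812)*(-3389 + 2322) = 496*(-1067) = -529232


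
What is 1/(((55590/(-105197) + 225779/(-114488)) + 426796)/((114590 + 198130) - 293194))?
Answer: 235167124299536/5140213046406873 ≈ 0.045750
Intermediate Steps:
1/(((55590/(-105197) + 225779/(-114488)) + 426796)/((114590 + 198130) - 293194)) = 1/(((55590*(-1/105197) + 225779*(-1/114488)) + 426796)/(312720 - 293194)) = 1/(((-55590/105197 - 225779/114488) + 426796)/19526) = 1/((-30115661383/12043794136 + 426796)*(1/19526)) = 1/((5140213046406873/12043794136)*(1/19526)) = 1/(5140213046406873/235167124299536) = 235167124299536/5140213046406873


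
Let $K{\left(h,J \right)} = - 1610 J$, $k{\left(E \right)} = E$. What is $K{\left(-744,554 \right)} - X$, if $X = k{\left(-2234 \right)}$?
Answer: $-889706$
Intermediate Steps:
$X = -2234$
$K{\left(-744,554 \right)} - X = \left(-1610\right) 554 - -2234 = -891940 + 2234 = -889706$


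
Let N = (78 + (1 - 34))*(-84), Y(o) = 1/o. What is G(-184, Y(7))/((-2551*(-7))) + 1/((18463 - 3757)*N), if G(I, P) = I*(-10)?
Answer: 14611879049/141806722680 ≈ 0.10304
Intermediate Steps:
G(I, P) = -10*I
N = -3780 (N = (78 - 33)*(-84) = 45*(-84) = -3780)
G(-184, Y(7))/((-2551*(-7))) + 1/((18463 - 3757)*N) = (-10*(-184))/((-2551*(-7))) + 1/((18463 - 3757)*(-3780)) = 1840/17857 - 1/3780/14706 = 1840*(1/17857) + (1/14706)*(-1/3780) = 1840/17857 - 1/55588680 = 14611879049/141806722680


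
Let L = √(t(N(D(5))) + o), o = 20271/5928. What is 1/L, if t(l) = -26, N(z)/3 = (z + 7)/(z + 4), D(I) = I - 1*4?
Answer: -2*I*√22041786/44619 ≈ -0.21044*I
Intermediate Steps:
D(I) = -4 + I (D(I) = I - 4 = -4 + I)
N(z) = 3*(7 + z)/(4 + z) (N(z) = 3*((z + 7)/(z + 4)) = 3*((7 + z)/(4 + z)) = 3*(7 + z)/(4 + z))
o = 6757/1976 (o = 20271*(1/5928) = 6757/1976 ≈ 3.4195)
L = I*√22041786/988 (L = √(-26 + 6757/1976) = √(-44619/1976) = I*√22041786/988 ≈ 4.7519*I)
1/L = 1/(I*√22041786/988) = -2*I*√22041786/44619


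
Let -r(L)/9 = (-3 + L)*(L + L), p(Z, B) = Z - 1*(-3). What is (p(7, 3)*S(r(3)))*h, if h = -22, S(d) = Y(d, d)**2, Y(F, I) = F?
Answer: 0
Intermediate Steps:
p(Z, B) = 3 + Z (p(Z, B) = Z + 3 = 3 + Z)
r(L) = -18*L*(-3 + L) (r(L) = -9*(-3 + L)*(L + L) = -9*(-3 + L)*2*L = -18*L*(-3 + L))
S(d) = d**2
(p(7, 3)*S(r(3)))*h = ((3 + 7)*(18*3*(3 - 1*3))**2)*(-22) = (10*(18*3*(3 - 3))**2)*(-22) = (10*(18*3*0)**2)*(-22) = (10*0**2)*(-22) = (10*0)*(-22) = 0*(-22) = 0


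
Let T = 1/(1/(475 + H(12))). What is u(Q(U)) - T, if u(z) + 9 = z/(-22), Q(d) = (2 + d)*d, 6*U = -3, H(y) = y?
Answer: -43645/88 ≈ -495.97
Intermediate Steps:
U = -½ (U = (⅙)*(-3) = -½ ≈ -0.50000)
Q(d) = d*(2 + d)
u(z) = -9 - z/22 (u(z) = -9 + z/(-22) = -9 + z*(-1/22) = -9 - z/22)
T = 487 (T = 1/(1/(475 + 12)) = 1/(1/487) = 487)
u(Q(U)) - T = (-9 - (-1)*(2 - ½)/44) - 1*487 = (-9 - (-1)*3/(44*2)) - 487 = (-9 - 1/22*(-¾)) - 487 = (-9 + 3/88) - 487 = -789/88 - 487 = -43645/88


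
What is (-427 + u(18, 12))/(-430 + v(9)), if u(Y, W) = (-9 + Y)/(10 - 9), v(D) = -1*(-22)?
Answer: 209/204 ≈ 1.0245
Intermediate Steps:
v(D) = 22
u(Y, W) = -9 + Y (u(Y, W) = (-9 + Y)/1 = (-9 + Y)*1 = -9 + Y)
(-427 + u(18, 12))/(-430 + v(9)) = (-427 + (-9 + 18))/(-430 + 22) = (-427 + 9)/(-408) = -1/408*(-418) = 209/204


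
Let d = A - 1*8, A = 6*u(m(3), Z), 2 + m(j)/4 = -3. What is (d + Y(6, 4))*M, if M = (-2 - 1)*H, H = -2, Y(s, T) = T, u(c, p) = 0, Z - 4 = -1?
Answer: -24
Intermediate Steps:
Z = 3 (Z = 4 - 1 = 3)
m(j) = -20 (m(j) = -8 + 4*(-3) = -8 - 12 = -20)
A = 0 (A = 6*0 = 0)
d = -8 (d = 0 - 1*8 = 0 - 8 = -8)
M = 6 (M = (-2 - 1)*(-2) = -3*(-2) = 6)
(d + Y(6, 4))*M = (-8 + 4)*6 = -4*6 = -24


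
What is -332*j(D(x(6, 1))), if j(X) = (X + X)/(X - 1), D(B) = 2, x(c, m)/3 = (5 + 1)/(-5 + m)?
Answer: -1328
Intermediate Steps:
x(c, m) = 18/(-5 + m) (x(c, m) = 3*((5 + 1)/(-5 + m)) = 3*(6/(-5 + m)) = 18/(-5 + m))
j(X) = 2*X/(-1 + X) (j(X) = (2*X)/(-1 + X) = 2*X/(-1 + X))
-332*j(D(x(6, 1))) = -664*2/(-1 + 2) = -664*2/1 = -664*2 = -332*4 = -1328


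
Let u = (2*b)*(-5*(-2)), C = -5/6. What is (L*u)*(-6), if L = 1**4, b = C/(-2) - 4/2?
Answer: 190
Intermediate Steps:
C = -5/6 (C = -5*1/6 = -5/6 ≈ -0.83333)
b = -19/12 (b = -5/6/(-2) - 4/2 = -5/6*(-1/2) - 4*1/2 = 5/12 - 2 = -19/12 ≈ -1.5833)
L = 1
u = -95/3 (u = (2*(-19/12))*(-5*(-2)) = -19/6*10 = -95/3 ≈ -31.667)
(L*u)*(-6) = (1*(-95/3))*(-6) = -95/3*(-6) = 190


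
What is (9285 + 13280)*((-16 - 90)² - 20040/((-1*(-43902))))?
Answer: 1855079300680/7317 ≈ 2.5353e+8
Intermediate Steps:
(9285 + 13280)*((-16 - 90)² - 20040/((-1*(-43902)))) = 22565*((-106)² - 20040/43902) = 22565*(11236 - 20040*1/43902) = 22565*(11236 - 3340/7317) = 22565*(82210472/7317) = 1855079300680/7317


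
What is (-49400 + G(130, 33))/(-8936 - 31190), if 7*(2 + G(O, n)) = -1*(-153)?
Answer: 345661/280882 ≈ 1.2306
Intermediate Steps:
G(O, n) = 139/7 (G(O, n) = -2 + (-1*(-153))/7 = -2 + (1/7)*153 = -2 + 153/7 = 139/7)
(-49400 + G(130, 33))/(-8936 - 31190) = (-49400 + 139/7)/(-8936 - 31190) = -345661/7/(-40126) = -345661/7*(-1/40126) = 345661/280882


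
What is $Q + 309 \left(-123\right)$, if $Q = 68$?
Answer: $-37939$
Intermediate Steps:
$Q + 309 \left(-123\right) = 68 + 309 \left(-123\right) = 68 - 38007 = -37939$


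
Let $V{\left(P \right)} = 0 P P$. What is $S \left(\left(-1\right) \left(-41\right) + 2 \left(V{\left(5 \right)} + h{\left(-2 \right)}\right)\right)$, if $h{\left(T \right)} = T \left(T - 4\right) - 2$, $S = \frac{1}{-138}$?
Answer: $- \frac{61}{138} \approx -0.44203$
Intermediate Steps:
$V{\left(P \right)} = 0$ ($V{\left(P \right)} = 0 P = 0$)
$S = - \frac{1}{138} \approx -0.0072464$
$h{\left(T \right)} = -2 + T \left(-4 + T\right)$ ($h{\left(T \right)} = T \left(-4 + T\right) - 2 = -2 + T \left(-4 + T\right)$)
$S \left(\left(-1\right) \left(-41\right) + 2 \left(V{\left(5 \right)} + h{\left(-2 \right)}\right)\right) = - \frac{\left(-1\right) \left(-41\right) + 2 \left(0 - \left(-6 - 4\right)\right)}{138} = - \frac{41 + 2 \left(0 + \left(-2 + 4 + 8\right)\right)}{138} = - \frac{41 + 2 \left(0 + 10\right)}{138} = - \frac{41 + 2 \cdot 10}{138} = - \frac{41 + 20}{138} = \left(- \frac{1}{138}\right) 61 = - \frac{61}{138}$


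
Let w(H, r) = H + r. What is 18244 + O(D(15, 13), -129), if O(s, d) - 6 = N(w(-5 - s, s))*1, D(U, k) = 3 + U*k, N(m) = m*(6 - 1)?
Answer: 18225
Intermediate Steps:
N(m) = 5*m (N(m) = m*5 = 5*m)
O(s, d) = -19 (O(s, d) = 6 + (5*((-5 - s) + s))*1 = 6 + (5*(-5))*1 = 6 - 25*1 = 6 - 25 = -19)
18244 + O(D(15, 13), -129) = 18244 - 19 = 18225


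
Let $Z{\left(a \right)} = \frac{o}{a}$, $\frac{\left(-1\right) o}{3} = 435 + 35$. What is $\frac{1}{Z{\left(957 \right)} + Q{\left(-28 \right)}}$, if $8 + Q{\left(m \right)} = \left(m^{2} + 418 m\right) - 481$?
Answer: $- \frac{319}{3639941} \approx -8.7639 \cdot 10^{-5}$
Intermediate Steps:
$Q{\left(m \right)} = -489 + m^{2} + 418 m$ ($Q{\left(m \right)} = -8 - \left(481 - m^{2} - 418 m\right) = -8 + \left(-481 + m^{2} + 418 m\right) = -489 + m^{2} + 418 m$)
$o = -1410$ ($o = - 3 \left(435 + 35\right) = \left(-3\right) 470 = -1410$)
$Z{\left(a \right)} = - \frac{1410}{a}$
$\frac{1}{Z{\left(957 \right)} + Q{\left(-28 \right)}} = \frac{1}{- \frac{1410}{957} + \left(-489 + \left(-28\right)^{2} + 418 \left(-28\right)\right)} = \frac{1}{\left(-1410\right) \frac{1}{957} - 11409} = \frac{1}{- \frac{470}{319} - 11409} = \frac{1}{- \frac{3639941}{319}} = - \frac{319}{3639941}$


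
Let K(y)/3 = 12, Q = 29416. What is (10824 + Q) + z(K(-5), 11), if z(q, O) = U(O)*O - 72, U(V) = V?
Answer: 40289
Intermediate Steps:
K(y) = 36 (K(y) = 3*12 = 36)
z(q, O) = -72 + O² (z(q, O) = O*O - 72 = O² - 72 = -72 + O²)
(10824 + Q) + z(K(-5), 11) = (10824 + 29416) + (-72 + 11²) = 40240 + (-72 + 121) = 40240 + 49 = 40289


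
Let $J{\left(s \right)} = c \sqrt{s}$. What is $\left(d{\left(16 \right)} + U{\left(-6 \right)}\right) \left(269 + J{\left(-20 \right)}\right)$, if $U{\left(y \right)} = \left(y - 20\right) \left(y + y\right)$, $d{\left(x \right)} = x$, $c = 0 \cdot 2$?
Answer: $88232$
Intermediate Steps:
$c = 0$
$U{\left(y \right)} = 2 y \left(-20 + y\right)$ ($U{\left(y \right)} = \left(-20 + y\right) 2 y = 2 y \left(-20 + y\right)$)
$J{\left(s \right)} = 0$ ($J{\left(s \right)} = 0 \sqrt{s} = 0$)
$\left(d{\left(16 \right)} + U{\left(-6 \right)}\right) \left(269 + J{\left(-20 \right)}\right) = \left(16 + 2 \left(-6\right) \left(-20 - 6\right)\right) \left(269 + 0\right) = \left(16 + 2 \left(-6\right) \left(-26\right)\right) 269 = \left(16 + 312\right) 269 = 328 \cdot 269 = 88232$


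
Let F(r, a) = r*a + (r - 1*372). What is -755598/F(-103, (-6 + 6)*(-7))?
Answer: 755598/475 ≈ 1590.7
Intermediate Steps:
F(r, a) = -372 + r + a*r (F(r, a) = a*r + (r - 372) = a*r + (-372 + r) = -372 + r + a*r)
-755598/F(-103, (-6 + 6)*(-7)) = -755598/(-372 - 103 + ((-6 + 6)*(-7))*(-103)) = -755598/(-372 - 103 + (0*(-7))*(-103)) = -755598/(-372 - 103 + 0*(-103)) = -755598/(-372 - 103 + 0) = -755598/(-475) = -755598*(-1/475) = 755598/475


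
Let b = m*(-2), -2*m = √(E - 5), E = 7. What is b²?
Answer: 2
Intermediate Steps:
m = -√2/2 (m = -√(7 - 5)/2 = -√2/2 ≈ -0.70711)
b = √2 (b = -√2/2*(-2) = √2 ≈ 1.4142)
b² = (√2)² = 2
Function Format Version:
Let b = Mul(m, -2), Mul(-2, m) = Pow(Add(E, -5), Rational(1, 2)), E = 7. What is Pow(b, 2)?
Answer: 2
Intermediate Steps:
m = Mul(Rational(-1, 2), Pow(2, Rational(1, 2))) (m = Mul(Rational(-1, 2), Pow(Add(7, -5), Rational(1, 2))) = Mul(Rational(-1, 2), Pow(2, Rational(1, 2))) ≈ -0.70711)
b = Pow(2, Rational(1, 2)) (b = Mul(Mul(Rational(-1, 2), Pow(2, Rational(1, 2))), -2) = Pow(2, Rational(1, 2)) ≈ 1.4142)
Pow(b, 2) = Pow(Pow(2, Rational(1, 2)), 2) = 2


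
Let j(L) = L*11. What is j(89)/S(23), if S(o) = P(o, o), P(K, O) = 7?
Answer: 979/7 ≈ 139.86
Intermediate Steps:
S(o) = 7
j(L) = 11*L
j(89)/S(23) = (11*89)/7 = 979*(⅐) = 979/7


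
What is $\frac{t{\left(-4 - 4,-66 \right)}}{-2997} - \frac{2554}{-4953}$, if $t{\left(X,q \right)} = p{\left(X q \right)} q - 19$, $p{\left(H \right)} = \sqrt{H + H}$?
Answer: $\frac{2582815}{4948047} + \frac{88 \sqrt{66}}{999} \approx 1.2376$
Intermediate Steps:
$p{\left(H \right)} = \sqrt{2} \sqrt{H}$ ($p{\left(H \right)} = \sqrt{2 H} = \sqrt{2} \sqrt{H}$)
$t{\left(X,q \right)} = -19 + q \sqrt{2} \sqrt{X q}$ ($t{\left(X,q \right)} = \sqrt{2} \sqrt{X q} q - 19 = q \sqrt{2} \sqrt{X q} - 19 = -19 + q \sqrt{2} \sqrt{X q}$)
$\frac{t{\left(-4 - 4,-66 \right)}}{-2997} - \frac{2554}{-4953} = \frac{-19 - 66 \sqrt{2} \sqrt{\left(-4 - 4\right) \left(-66\right)}}{-2997} - \frac{2554}{-4953} = \left(-19 - 66 \sqrt{2} \sqrt{\left(-4 - 4\right) \left(-66\right)}\right) \left(- \frac{1}{2997}\right) - - \frac{2554}{4953} = \left(-19 - 66 \sqrt{2} \sqrt{\left(-8\right) \left(-66\right)}\right) \left(- \frac{1}{2997}\right) + \frac{2554}{4953} = \left(-19 - 66 \sqrt{2} \sqrt{528}\right) \left(- \frac{1}{2997}\right) + \frac{2554}{4953} = \left(-19 - 66 \sqrt{2} \cdot 4 \sqrt{33}\right) \left(- \frac{1}{2997}\right) + \frac{2554}{4953} = \left(-19 - 264 \sqrt{66}\right) \left(- \frac{1}{2997}\right) + \frac{2554}{4953} = \left(\frac{19}{2997} + \frac{88 \sqrt{66}}{999}\right) + \frac{2554}{4953} = \frac{2582815}{4948047} + \frac{88 \sqrt{66}}{999}$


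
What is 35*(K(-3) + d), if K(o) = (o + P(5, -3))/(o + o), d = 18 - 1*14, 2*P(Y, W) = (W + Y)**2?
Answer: 875/6 ≈ 145.83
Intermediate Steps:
P(Y, W) = (W + Y)**2/2
d = 4 (d = 18 - 14 = 4)
K(o) = (2 + o)/(2*o) (K(o) = (o + (-3 + 5)**2/2)/(o + o) = (o + (1/2)*2**2)/((2*o)) = (o + (1/2)*4)*(1/(2*o)) = (o + 2)*(1/(2*o)) = (2 + o)*(1/(2*o)) = (2 + o)/(2*o))
35*(K(-3) + d) = 35*((1/2)*(2 - 3)/(-3) + 4) = 35*((1/2)*(-1/3)*(-1) + 4) = 35*(1/6 + 4) = 35*(25/6) = 875/6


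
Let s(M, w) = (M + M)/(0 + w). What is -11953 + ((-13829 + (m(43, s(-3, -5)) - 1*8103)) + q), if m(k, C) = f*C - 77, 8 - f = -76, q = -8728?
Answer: -212946/5 ≈ -42589.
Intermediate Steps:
s(M, w) = 2*M/w (s(M, w) = (2*M)/w = 2*M/w)
f = 84 (f = 8 - 1*(-76) = 8 + 76 = 84)
m(k, C) = -77 + 84*C (m(k, C) = 84*C - 77 = -77 + 84*C)
-11953 + ((-13829 + (m(43, s(-3, -5)) - 1*8103)) + q) = -11953 + ((-13829 + ((-77 + 84*(2*(-3)/(-5))) - 1*8103)) - 8728) = -11953 + ((-13829 + ((-77 + 84*(2*(-3)*(-⅕))) - 8103)) - 8728) = -11953 + ((-13829 + ((-77 + 84*(6/5)) - 8103)) - 8728) = -11953 + ((-13829 + ((-77 + 504/5) - 8103)) - 8728) = -11953 + ((-13829 + (119/5 - 8103)) - 8728) = -11953 + ((-13829 - 40396/5) - 8728) = -11953 + (-109541/5 - 8728) = -11953 - 153181/5 = -212946/5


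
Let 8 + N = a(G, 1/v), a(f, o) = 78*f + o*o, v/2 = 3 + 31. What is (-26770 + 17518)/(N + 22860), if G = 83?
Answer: -42781248/135603425 ≈ -0.31549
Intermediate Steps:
v = 68 (v = 2*(3 + 31) = 2*34 = 68)
a(f, o) = o**2 + 78*f (a(f, o) = 78*f + o**2 = o**2 + 78*f)
N = 29898785/4624 (N = -8 + ((1/68)**2 + 78*83) = -8 + ((1/68)**2 + 6474) = -8 + (1/4624 + 6474) = -8 + 29935777/4624 = 29898785/4624 ≈ 6466.0)
(-26770 + 17518)/(N + 22860) = (-26770 + 17518)/(29898785/4624 + 22860) = -9252/135603425/4624 = -9252*4624/135603425 = -42781248/135603425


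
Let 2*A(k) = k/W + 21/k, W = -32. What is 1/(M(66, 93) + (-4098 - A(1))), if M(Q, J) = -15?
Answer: -64/263903 ≈ -0.00024251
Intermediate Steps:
A(k) = -k/64 + 21/(2*k) (A(k) = (k/(-32) + 21/k)/2 = (k*(-1/32) + 21/k)/2 = (-k/32 + 21/k)/2 = (21/k - k/32)/2 = -k/64 + 21/(2*k))
1/(M(66, 93) + (-4098 - A(1))) = 1/(-15 + (-4098 - (672 - 1*1²)/(64*1))) = 1/(-15 + (-4098 - (672 - 1*1)/64)) = 1/(-15 + (-4098 - (672 - 1)/64)) = 1/(-15 + (-4098 - 671/64)) = 1/(-15 - 262943/64) = 1/(-263903/64) = -64/263903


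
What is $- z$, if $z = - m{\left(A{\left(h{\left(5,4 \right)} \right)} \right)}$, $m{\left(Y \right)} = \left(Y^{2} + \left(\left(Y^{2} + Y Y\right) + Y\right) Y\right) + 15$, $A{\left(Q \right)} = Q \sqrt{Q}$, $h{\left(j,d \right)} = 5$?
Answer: $265 + 1250 \sqrt{5} \approx 3060.1$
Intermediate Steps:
$A{\left(Q \right)} = Q^{\frac{3}{2}}$
$m{\left(Y \right)} = 15 + Y^{2} + Y \left(Y + 2 Y^{2}\right)$ ($m{\left(Y \right)} = \left(Y^{2} + \left(\left(Y^{2} + Y^{2}\right) + Y\right) Y\right) + 15 = \left(Y^{2} + \left(2 Y^{2} + Y\right) Y\right) + 15 = \left(Y^{2} + \left(Y + 2 Y^{2}\right) Y\right) + 15 = \left(Y^{2} + Y \left(Y + 2 Y^{2}\right)\right) + 15 = 15 + Y^{2} + Y \left(Y + 2 Y^{2}\right)$)
$z = -265 - 1250 \sqrt{5}$ ($z = - (15 + 2 \left(5^{\frac{3}{2}}\right)^{2} + 2 \left(5^{\frac{3}{2}}\right)^{3}) = - (15 + 2 \left(5 \sqrt{5}\right)^{2} + 2 \left(5 \sqrt{5}\right)^{3}) = - (15 + 2 \cdot 125 + 2 \cdot 625 \sqrt{5}) = - (15 + 250 + 1250 \sqrt{5}) = - (265 + 1250 \sqrt{5}) = -265 - 1250 \sqrt{5} \approx -3060.1$)
$- z = - (-265 - 1250 \sqrt{5}) = 265 + 1250 \sqrt{5}$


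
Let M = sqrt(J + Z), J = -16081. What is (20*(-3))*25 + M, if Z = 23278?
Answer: -1500 + sqrt(7197) ≈ -1415.2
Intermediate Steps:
M = sqrt(7197) (M = sqrt(-16081 + 23278) = sqrt(7197) ≈ 84.835)
(20*(-3))*25 + M = (20*(-3))*25 + sqrt(7197) = -60*25 + sqrt(7197) = -1500 + sqrt(7197)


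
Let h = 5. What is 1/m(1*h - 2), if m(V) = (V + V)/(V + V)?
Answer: 1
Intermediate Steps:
m(V) = 1 (m(V) = (2*V)/((2*V)) = (2*V)*(1/(2*V)) = 1)
1/m(1*h - 2) = 1/1 = 1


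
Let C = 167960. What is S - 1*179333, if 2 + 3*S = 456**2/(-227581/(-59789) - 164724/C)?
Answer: -193795495330613/1251874479 ≈ -1.5480e+5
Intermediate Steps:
S = 30706910611894/1251874479 (S = -2/3 + (456**2/(-227581/(-59789) - 164724/167960))/3 = -2/3 + (207936/(-227581*(-1/59789) - 164724*1/167960))/3 = -2/3 + (207936/(227581/59789 - 41181/41990))/3 = -2/3 + (207936/(417291493/147678830))/3 = -2/3 + (207936*(147678830/417291493))/3 = -2/3 + (1/3)*(30707745194880/417291493) = -2/3 + 10235915064960/417291493 = 30706910611894/1251874479 ≈ 24529.)
S - 1*179333 = 30706910611894/1251874479 - 1*179333 = 30706910611894/1251874479 - 179333 = -193795495330613/1251874479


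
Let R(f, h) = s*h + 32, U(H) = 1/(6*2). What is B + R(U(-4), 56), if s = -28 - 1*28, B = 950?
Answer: -2154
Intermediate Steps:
U(H) = 1/12
s = -56 (s = -28 - 28 = -56)
R(f, h) = 32 - 56*h (R(f, h) = -56*h + 32 = 32 - 56*h)
B + R(U(-4), 56) = 950 + (32 - 56*56) = 950 + (32 - 3136) = 950 - 3104 = -2154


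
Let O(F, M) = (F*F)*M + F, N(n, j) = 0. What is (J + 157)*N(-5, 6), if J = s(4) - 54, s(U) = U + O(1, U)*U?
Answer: 0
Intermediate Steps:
O(F, M) = F + M*F**2 (O(F, M) = F**2*M + F = M*F**2 + F = F + M*F**2)
s(U) = U + U*(1 + U) (s(U) = U + (1*(1 + 1*U))*U = U + (1*(1 + U))*U = U + (1 + U)*U = U + U*(1 + U))
J = -30 (J = 4*(2 + 4) - 54 = 4*6 - 54 = 24 - 54 = -30)
(J + 157)*N(-5, 6) = (-30 + 157)*0 = 127*0 = 0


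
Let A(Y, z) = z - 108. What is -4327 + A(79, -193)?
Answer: -4628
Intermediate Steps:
A(Y, z) = -108 + z
-4327 + A(79, -193) = -4327 + (-108 - 193) = -4327 - 301 = -4628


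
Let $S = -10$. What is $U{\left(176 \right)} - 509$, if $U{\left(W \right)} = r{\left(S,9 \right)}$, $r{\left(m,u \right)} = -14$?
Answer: $-523$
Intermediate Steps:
$U{\left(W \right)} = -14$
$U{\left(176 \right)} - 509 = -14 - 509 = -523$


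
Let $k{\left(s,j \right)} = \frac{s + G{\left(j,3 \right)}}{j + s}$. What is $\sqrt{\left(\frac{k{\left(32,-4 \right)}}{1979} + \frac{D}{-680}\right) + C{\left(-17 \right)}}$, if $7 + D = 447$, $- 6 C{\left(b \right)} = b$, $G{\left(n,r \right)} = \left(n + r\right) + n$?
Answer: $\frac{\sqrt{4366057836945}}{1413006} \approx 1.4788$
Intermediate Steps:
$G{\left(n,r \right)} = r + 2 n$
$C{\left(b \right)} = - \frac{b}{6}$
$D = 440$ ($D = -7 + 447 = 440$)
$k{\left(s,j \right)} = \frac{3 + s + 2 j}{j + s}$ ($k{\left(s,j \right)} = \frac{s + \left(3 + 2 j\right)}{j + s} = \frac{3 + s + 2 j}{j + s}$)
$\sqrt{\left(\frac{k{\left(32,-4 \right)}}{1979} + \frac{D}{-680}\right) + C{\left(-17 \right)}} = \sqrt{\left(\frac{\frac{1}{-4 + 32} \left(3 + 32 + 2 \left(-4\right)\right)}{1979} + \frac{440}{-680}\right) - - \frac{17}{6}} = \sqrt{\left(\frac{3 + 32 - 8}{28} \cdot \frac{1}{1979} + 440 \left(- \frac{1}{680}\right)\right) + \frac{17}{6}} = \sqrt{\left(\frac{1}{28} \cdot 27 \cdot \frac{1}{1979} - \frac{11}{17}\right) + \frac{17}{6}} = \sqrt{\left(\frac{27}{28} \cdot \frac{1}{1979} - \frac{11}{17}\right) + \frac{17}{6}} = \sqrt{\left(\frac{27}{55412} - \frac{11}{17}\right) + \frac{17}{6}} = \sqrt{- \frac{609073}{942004} + \frac{17}{6}} = \sqrt{\frac{6179815}{2826012}} = \frac{\sqrt{4366057836945}}{1413006}$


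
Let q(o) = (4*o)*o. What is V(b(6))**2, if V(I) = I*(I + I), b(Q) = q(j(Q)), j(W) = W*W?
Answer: 2888816545234944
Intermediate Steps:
j(W) = W**2
q(o) = 4*o**2
b(Q) = 4*Q**4 (b(Q) = 4*(Q**2)**2 = 4*Q**4)
V(I) = 2*I**2 (V(I) = I*(2*I) = 2*I**2)
V(b(6))**2 = (2*(4*6**4)**2)**2 = (2*(4*1296)**2)**2 = (2*5184**2)**2 = (2*26873856)**2 = 53747712**2 = 2888816545234944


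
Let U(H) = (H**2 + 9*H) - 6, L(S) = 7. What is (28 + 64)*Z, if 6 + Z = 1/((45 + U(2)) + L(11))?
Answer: -9361/17 ≈ -550.65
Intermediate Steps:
U(H) = -6 + H**2 + 9*H
Z = -407/68 (Z = -6 + 1/((45 + (-6 + 2**2 + 9*2)) + 7) = -6 + 1/((45 + (-6 + 4 + 18)) + 7) = -6 + 1/((45 + 16) + 7) = -6 + 1/(61 + 7) = -6 + 1/68 = -407/68 ≈ -5.9853)
(28 + 64)*Z = (28 + 64)*(-407/68) = 92*(-407/68) = -9361/17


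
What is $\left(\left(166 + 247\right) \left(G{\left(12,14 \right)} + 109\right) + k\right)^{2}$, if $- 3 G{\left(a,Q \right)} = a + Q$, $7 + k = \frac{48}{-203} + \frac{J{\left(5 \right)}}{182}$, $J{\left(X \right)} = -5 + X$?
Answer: $\frac{636610022001424}{370881} \approx 1.7165 \cdot 10^{9}$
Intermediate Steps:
$k = - \frac{1469}{203}$ ($k = -7 + \left(\frac{48}{-203} + \frac{-5 + 5}{182}\right) = -7 + \left(48 \left(- \frac{1}{203}\right) + 0 \cdot \frac{1}{182}\right) = -7 + \left(- \frac{48}{203} + 0\right) = -7 - \frac{48}{203} = - \frac{1469}{203} \approx -7.2365$)
$G{\left(a,Q \right)} = - \frac{Q}{3} - \frac{a}{3}$ ($G{\left(a,Q \right)} = - \frac{a + Q}{3} = - \frac{Q + a}{3} = - \frac{Q}{3} - \frac{a}{3}$)
$\left(\left(166 + 247\right) \left(G{\left(12,14 \right)} + 109\right) + k\right)^{2} = \left(\left(166 + 247\right) \left(\left(\left(- \frac{1}{3}\right) 14 - 4\right) + 109\right) - \frac{1469}{203}\right)^{2} = \left(413 \left(\left(- \frac{14}{3} - 4\right) + 109\right) - \frac{1469}{203}\right)^{2} = \left(413 \left(- \frac{26}{3} + 109\right) - \frac{1469}{203}\right)^{2} = \left(413 \cdot \frac{301}{3} - \frac{1469}{203}\right)^{2} = \left(\frac{124313}{3} - \frac{1469}{203}\right)^{2} = \left(\frac{25231132}{609}\right)^{2} = \frac{636610022001424}{370881}$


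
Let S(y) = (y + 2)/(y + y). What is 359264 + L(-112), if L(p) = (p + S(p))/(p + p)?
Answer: 9013227721/25088 ≈ 3.5926e+5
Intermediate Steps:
S(y) = (2 + y)/(2*y) (S(y) = (2 + y)/((2*y)) = (2 + y)*(1/(2*y)) = (2 + y)/(2*y))
L(p) = (p + (2 + p)/(2*p))/(2*p) (L(p) = (p + (2 + p)/(2*p))/(p + p) = (p + (2 + p)/(2*p))/((2*p)) = (p + (2 + p)/(2*p))*(1/(2*p)) = (p + (2 + p)/(2*p))/(2*p))
359264 + L(-112) = 359264 + (¼)*(2 - 112 + 2*(-112)²)/(-112)² = 359264 + (¼)*(1/12544)*(2 - 112 + 2*12544) = 359264 + (¼)*(1/12544)*(2 - 112 + 25088) = 359264 + (¼)*(1/12544)*24978 = 359264 + 12489/25088 = 9013227721/25088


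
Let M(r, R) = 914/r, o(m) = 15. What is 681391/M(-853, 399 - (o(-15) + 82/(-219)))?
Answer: -581226523/914 ≈ -6.3592e+5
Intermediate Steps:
681391/M(-853, 399 - (o(-15) + 82/(-219))) = 681391/((914/(-853))) = 681391/((914*(-1/853))) = 681391/(-914/853) = 681391*(-853/914) = -581226523/914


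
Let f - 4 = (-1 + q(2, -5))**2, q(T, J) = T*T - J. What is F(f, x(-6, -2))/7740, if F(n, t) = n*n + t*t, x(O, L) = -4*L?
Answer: 1172/1935 ≈ 0.60568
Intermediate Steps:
q(T, J) = T**2 - J
f = 68 (f = 4 + (-1 + (2**2 - 1*(-5)))**2 = 4 + (-1 + (4 + 5))**2 = 4 + (-1 + 9)**2 = 4 + 8**2 = 4 + 64 = 68)
F(n, t) = n**2 + t**2
F(f, x(-6, -2))/7740 = (68**2 + (-4*(-2))**2)/7740 = (4624 + 8**2)*(1/7740) = (4624 + 64)*(1/7740) = 4688*(1/7740) = 1172/1935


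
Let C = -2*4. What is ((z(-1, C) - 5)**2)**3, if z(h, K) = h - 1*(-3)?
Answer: 729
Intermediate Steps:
C = -8
z(h, K) = 3 + h (z(h, K) = h + 3 = 3 + h)
((z(-1, C) - 5)**2)**3 = (((3 - 1) - 5)**2)**3 = ((2 - 5)**2)**3 = ((-3)**2)**3 = 9**3 = 729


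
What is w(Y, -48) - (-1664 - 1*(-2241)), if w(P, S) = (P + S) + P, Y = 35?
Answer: -555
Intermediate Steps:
w(P, S) = S + 2*P
w(Y, -48) - (-1664 - 1*(-2241)) = (-48 + 2*35) - (-1664 - 1*(-2241)) = (-48 + 70) - (-1664 + 2241) = 22 - 1*577 = 22 - 577 = -555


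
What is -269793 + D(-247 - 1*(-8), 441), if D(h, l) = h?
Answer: -270032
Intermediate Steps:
-269793 + D(-247 - 1*(-8), 441) = -269793 + (-247 - 1*(-8)) = -269793 + (-247 + 8) = -269793 - 239 = -270032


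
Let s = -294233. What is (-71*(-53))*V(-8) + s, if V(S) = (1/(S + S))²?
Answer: -75319885/256 ≈ -2.9422e+5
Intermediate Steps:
V(S) = 1/(4*S²) (V(S) = (1/(2*S))² = 1/(4*S²))
(-71*(-53))*V(-8) + s = (-71*(-53))*((¼)/(-8)²) - 294233 = 3763*((¼)*(1/64)) - 294233 = 3763*(1/256) - 294233 = 3763/256 - 294233 = -75319885/256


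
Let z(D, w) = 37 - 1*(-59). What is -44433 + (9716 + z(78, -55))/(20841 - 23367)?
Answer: -56123785/1263 ≈ -44437.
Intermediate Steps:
z(D, w) = 96 (z(D, w) = 37 + 59 = 96)
-44433 + (9716 + z(78, -55))/(20841 - 23367) = -44433 + (9716 + 96)/(20841 - 23367) = -44433 + 9812/(-2526) = -44433 + 9812*(-1/2526) = -44433 - 4906/1263 = -56123785/1263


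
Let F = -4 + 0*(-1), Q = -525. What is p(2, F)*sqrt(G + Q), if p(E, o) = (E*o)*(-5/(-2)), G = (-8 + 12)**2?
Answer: -20*I*sqrt(509) ≈ -451.22*I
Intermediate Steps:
G = 16 (G = 4**2 = 16)
F = -4 (F = -4 + 0 = -4)
p(E, o) = 5*E*o/2 (p(E, o) = (E*o)*(-5*(-1/2)) = (E*o)*(5/2) = 5*E*o/2)
p(2, F)*sqrt(G + Q) = ((5/2)*2*(-4))*sqrt(16 - 525) = -20*I*sqrt(509)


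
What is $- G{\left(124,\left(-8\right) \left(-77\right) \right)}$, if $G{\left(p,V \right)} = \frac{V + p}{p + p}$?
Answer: $- \frac{185}{62} \approx -2.9839$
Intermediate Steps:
$G{\left(p,V \right)} = \frac{V + p}{2 p}$
$- G{\left(124,\left(-8\right) \left(-77\right) \right)} = - \frac{\left(-8\right) \left(-77\right) + 124}{2 \cdot 124} = - \frac{616 + 124}{2 \cdot 124} = - \frac{740}{2 \cdot 124} = \left(-1\right) \frac{185}{62} = - \frac{185}{62}$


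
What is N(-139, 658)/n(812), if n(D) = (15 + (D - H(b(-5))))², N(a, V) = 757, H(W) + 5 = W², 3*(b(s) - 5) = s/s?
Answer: 61317/52301824 ≈ 0.0011724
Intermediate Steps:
b(s) = 16/3 (b(s) = 5 + (s/s)/3 = 5 + (⅓)*1 = 5 + ⅓ = 16/3)
H(W) = -5 + W²
n(D) = (-76/9 + D)² (n(D) = (15 + (D - (-5 + (16/3)²)))² = (15 + (D - (-5 + 256/9)))² = (15 + (D - 1*211/9))² = (15 + (D - 211/9))² = (15 + (-211/9 + D))² = (-76/9 + D)²)
N(-139, 658)/n(812) = 757/(((-76 + 9*812)²/81)) = 757/(((-76 + 7308)²/81)) = 757/(((1/81)*7232²)) = 757/(((1/81)*52301824)) = 757/(52301824/81) = 757*(81/52301824) = 61317/52301824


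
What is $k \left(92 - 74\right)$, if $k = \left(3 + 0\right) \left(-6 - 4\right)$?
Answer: $-540$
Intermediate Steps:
$k = -30$ ($k = 3 \left(-10\right) = -30$)
$k \left(92 - 74\right) = - 30 \left(92 - 74\right) = \left(-30\right) 18 = -540$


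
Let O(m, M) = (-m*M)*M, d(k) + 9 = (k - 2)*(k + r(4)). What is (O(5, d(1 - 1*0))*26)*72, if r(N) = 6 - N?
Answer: -1347840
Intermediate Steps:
d(k) = -9 + (-2 + k)*(2 + k) (d(k) = -9 + (k - 2)*(k + (6 - 1*4)) = -9 + (-2 + k)*(k + (6 - 4)) = -9 + (-2 + k)*(k + 2) = -9 + (-2 + k)*(2 + k))
O(m, M) = -m*M² (O(m, M) = (-M*m)*M = -m*M²)
(O(5, d(1 - 1*0))*26)*72 = (-1*5*(-13 + (1 - 1*0)²)²*26)*72 = (-1*5*(-13 + (1 + 0)²)²*26)*72 = (-1*5*(-13 + 1²)²*26)*72 = (-1*5*(-13 + 1)²*26)*72 = (-1*5*(-12)²*26)*72 = (-1*5*144*26)*72 = -720*26*72 = -18720*72 = -1347840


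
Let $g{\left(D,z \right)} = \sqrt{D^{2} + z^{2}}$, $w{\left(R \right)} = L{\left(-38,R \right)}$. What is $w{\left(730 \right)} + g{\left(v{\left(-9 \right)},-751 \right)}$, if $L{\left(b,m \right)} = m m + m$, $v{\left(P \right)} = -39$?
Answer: $533630 + \sqrt{565522} \approx 5.3438 \cdot 10^{5}$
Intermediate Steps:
$L{\left(b,m \right)} = m + m^{2}$ ($L{\left(b,m \right)} = m^{2} + m = m + m^{2}$)
$w{\left(R \right)} = R \left(1 + R\right)$
$w{\left(730 \right)} + g{\left(v{\left(-9 \right)},-751 \right)} = 730 \left(1 + 730\right) + \sqrt{\left(-39\right)^{2} + \left(-751\right)^{2}} = 730 \cdot 731 + \sqrt{1521 + 564001} = 533630 + \sqrt{565522}$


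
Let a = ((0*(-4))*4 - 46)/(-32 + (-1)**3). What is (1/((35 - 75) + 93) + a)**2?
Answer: 6105841/3059001 ≈ 1.9960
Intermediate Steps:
a = 46/33 (a = (0*4 - 46)/(-32 - 1) = (0 - 46)/(-33) = -46*(-1/33) = 46/33 ≈ 1.3939)
(1/((35 - 75) + 93) + a)**2 = (1/((35 - 75) + 93) + 46/33)**2 = (1/(-40 + 93) + 46/33)**2 = (1/53 + 46/33)**2 = (2471/1749)**2 = 6105841/3059001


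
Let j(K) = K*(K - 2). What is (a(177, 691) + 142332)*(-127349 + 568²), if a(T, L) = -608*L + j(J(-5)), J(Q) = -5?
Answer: -54239779275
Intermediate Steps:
j(K) = K*(-2 + K)
a(T, L) = 35 - 608*L (a(T, L) = -608*L - 5*(-2 - 5) = -608*L - 5*(-7) = -608*L + 35 = 35 - 608*L)
(a(177, 691) + 142332)*(-127349 + 568²) = ((35 - 608*691) + 142332)*(-127349 + 568²) = ((35 - 420128) + 142332)*(-127349 + 322624) = (-420093 + 142332)*195275 = -277761*195275 = -54239779275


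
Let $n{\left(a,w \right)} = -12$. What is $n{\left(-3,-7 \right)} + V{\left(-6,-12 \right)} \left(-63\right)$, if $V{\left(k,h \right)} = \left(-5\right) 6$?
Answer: $1878$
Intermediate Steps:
$V{\left(k,h \right)} = -30$
$n{\left(-3,-7 \right)} + V{\left(-6,-12 \right)} \left(-63\right) = -12 - -1890 = -12 + 1890 = 1878$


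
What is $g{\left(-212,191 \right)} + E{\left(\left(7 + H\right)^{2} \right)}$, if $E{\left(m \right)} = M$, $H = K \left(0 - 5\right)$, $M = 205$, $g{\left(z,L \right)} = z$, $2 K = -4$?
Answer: $-7$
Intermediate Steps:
$K = -2$ ($K = \frac{1}{2} \left(-4\right) = -2$)
$H = 10$ ($H = - 2 \left(0 - 5\right) = \left(-2\right) \left(-5\right) = 10$)
$E{\left(m \right)} = 205$
$g{\left(-212,191 \right)} + E{\left(\left(7 + H\right)^{2} \right)} = -212 + 205 = -7$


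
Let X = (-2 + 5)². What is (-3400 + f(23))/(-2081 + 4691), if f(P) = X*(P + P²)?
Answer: 784/1305 ≈ 0.60077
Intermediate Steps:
X = 9 (X = 3² = 9)
f(P) = 9*P + 9*P² (f(P) = 9*(P + P²) = 9*P + 9*P²)
(-3400 + f(23))/(-2081 + 4691) = (-3400 + 9*23*(1 + 23))/(-2081 + 4691) = (-3400 + 9*23*24)/2610 = (-3400 + 4968)*(1/2610) = 1568*(1/2610) = 784/1305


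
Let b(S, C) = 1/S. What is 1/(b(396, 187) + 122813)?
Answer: 396/48633949 ≈ 8.1425e-6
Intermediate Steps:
1/(b(396, 187) + 122813) = 1/(1/396 + 122813) = 1/(48633949/396) = 396/48633949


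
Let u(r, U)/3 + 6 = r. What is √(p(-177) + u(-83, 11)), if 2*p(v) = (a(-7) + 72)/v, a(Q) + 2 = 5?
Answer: I*√3720658/118 ≈ 16.347*I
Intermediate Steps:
u(r, U) = -18 + 3*r
a(Q) = 3 (a(Q) = -2 + 5 = 3)
p(v) = 75/(2*v) (p(v) = ((3 + 72)/v)/2 = (75/v)/2 = 75/(2*v))
√(p(-177) + u(-83, 11)) = √((75/2)/(-177) + (-18 + 3*(-83))) = √((75/2)*(-1/177) + (-18 - 249)) = √(-25/118 - 267) = √(-31531/118) = I*√3720658/118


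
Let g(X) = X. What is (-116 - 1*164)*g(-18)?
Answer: 5040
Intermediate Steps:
(-116 - 1*164)*g(-18) = (-116 - 1*164)*(-18) = (-116 - 164)*(-18) = -280*(-18) = 5040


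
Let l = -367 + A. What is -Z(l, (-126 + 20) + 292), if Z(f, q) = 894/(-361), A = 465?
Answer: 894/361 ≈ 2.4765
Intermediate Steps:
l = 98 (l = -367 + 465 = 98)
Z(f, q) = -894/361 (Z(f, q) = 894*(-1/361) = -894/361)
-Z(l, (-126 + 20) + 292) = -1*(-894/361) = 894/361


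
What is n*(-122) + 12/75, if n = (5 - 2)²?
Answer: -27446/25 ≈ -1097.8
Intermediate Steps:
n = 9 (n = 3² = 9)
n*(-122) + 12/75 = 9*(-122) + 12/75 = -1098 + 12*(1/75) = -1098 + 4/25 = -27446/25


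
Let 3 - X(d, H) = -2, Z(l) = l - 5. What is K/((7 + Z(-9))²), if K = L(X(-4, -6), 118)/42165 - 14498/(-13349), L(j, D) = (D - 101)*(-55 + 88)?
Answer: 206265653/9193389555 ≈ 0.022436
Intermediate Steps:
Z(l) = -5 + l
X(d, H) = 5 (X(d, H) = 3 - 1*(-2) = 3 + 2 = 5)
L(j, D) = -3333 + 33*D (L(j, D) = (-101 + D)*33 = -3333 + 33*D)
K = 206265653/187620195 (K = (-3333 + 33*118)/42165 - 14498/(-13349) = (-3333 + 3894)*(1/42165) - 14498*(-1/13349) = 561*(1/42165) + 14498/13349 = 187/14055 + 14498/13349 = 206265653/187620195 ≈ 1.0994)
K/((7 + Z(-9))²) = 206265653/(187620195*((7 + (-5 - 9))²)) = 206265653/(187620195*((7 - 14)²)) = 206265653/(187620195*((-7)²)) = (206265653/187620195)/49 = (206265653/187620195)*(1/49) = 206265653/9193389555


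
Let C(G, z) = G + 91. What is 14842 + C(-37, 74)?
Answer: 14896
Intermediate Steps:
C(G, z) = 91 + G
14842 + C(-37, 74) = 14842 + (91 - 37) = 14842 + 54 = 14896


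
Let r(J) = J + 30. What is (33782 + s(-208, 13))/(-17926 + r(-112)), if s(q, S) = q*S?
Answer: -15539/9004 ≈ -1.7258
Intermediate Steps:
s(q, S) = S*q
r(J) = 30 + J
(33782 + s(-208, 13))/(-17926 + r(-112)) = (33782 + 13*(-208))/(-17926 + (30 - 112)) = (33782 - 2704)/(-17926 - 82) = 31078/(-18008) = 31078*(-1/18008) = -15539/9004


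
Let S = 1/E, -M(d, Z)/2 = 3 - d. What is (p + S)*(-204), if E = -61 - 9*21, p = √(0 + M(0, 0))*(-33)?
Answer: 102/125 + 6732*I*√6 ≈ 0.816 + 16490.0*I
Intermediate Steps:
M(d, Z) = -6 + 2*d (M(d, Z) = -2*(3 - d) = -6 + 2*d)
p = -33*I*√6 (p = √(0 + (-6 + 2*0))*(-33) = √(0 + (-6 + 0))*(-33) = √(0 - 6)*(-33) = √(-6)*(-33) = (I*√6)*(-33) = -33*I*√6 ≈ -80.833*I)
E = -250 (E = -61 - 1*189 = -61 - 189 = -250)
S = -1/250 (S = 1/(-250) = -1/250 ≈ -0.0040000)
(p + S)*(-204) = (-33*I*√6 - 1/250)*(-204) = (-1/250 - 33*I*√6)*(-204) = 102/125 + 6732*I*√6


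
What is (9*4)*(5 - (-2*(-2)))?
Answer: 36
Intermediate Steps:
(9*4)*(5 - (-2*(-2))) = 36*(5 - 4) = 36*1 = 36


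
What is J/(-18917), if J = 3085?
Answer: -3085/18917 ≈ -0.16308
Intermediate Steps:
J/(-18917) = 3085/(-18917) = 3085*(-1/18917) = -3085/18917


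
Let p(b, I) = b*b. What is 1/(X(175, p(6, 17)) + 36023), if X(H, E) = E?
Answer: 1/36059 ≈ 2.7732e-5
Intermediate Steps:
p(b, I) = b²
1/(X(175, p(6, 17)) + 36023) = 1/(6² + 36023) = 1/(36 + 36023) = 1/36059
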